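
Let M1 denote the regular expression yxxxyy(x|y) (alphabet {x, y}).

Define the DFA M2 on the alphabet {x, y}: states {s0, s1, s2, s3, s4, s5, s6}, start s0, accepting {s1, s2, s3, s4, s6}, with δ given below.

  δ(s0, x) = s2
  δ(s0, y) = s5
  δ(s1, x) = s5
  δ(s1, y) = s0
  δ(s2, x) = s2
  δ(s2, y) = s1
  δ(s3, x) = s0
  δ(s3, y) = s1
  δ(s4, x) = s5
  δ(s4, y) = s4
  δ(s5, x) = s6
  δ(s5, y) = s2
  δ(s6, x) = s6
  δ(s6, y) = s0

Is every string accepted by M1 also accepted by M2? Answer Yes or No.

Yes

Converting the expression M1 to a DFA (subset construction, then merging equivalent states) gives the minimal DFA with states {r0, r1, r2, r3, r4, r5, r6, r7, r8}, start state r0, accepting states {r8} and transitions r0: x→r1, y→r2; r1: x→r1, y→r1; r2: x→r3, y→r1; r3: x→r4, y→r1; r4: x→r5, y→r1; r5: x→r1, y→r6; r6: x→r1, y→r7; r7: x→r8, y→r8; r8: x→r1, y→r1.
Exploring the product automaton M1 × M2 from the start pair (r0, s0), following both machines on each input symbol, reaches 14 state pairs: (r0, s0), (r1, s2), (r2, s5), (r1, s1), (r3, s6), (r1, s5), (r1, s0), (r4, s6), (r1, s6), (r5, s6), (r6, s0), (r7, s5), (r8, s6), (r8, s2).
M1 accepts in {r8} and M2 accepts in {s1, s2, s3, s4, s6}. The reachable pairs whose M1-component is accepting are (r8, s6), (r8, s2); in each of them the M2-component is accepting too, so the product for L(M1) \ L(M2) (M1-component accepting, M2-component rejecting) has no reachable accepting pair and the difference is empty.
Hence every string in L(M1) is also in L(M2).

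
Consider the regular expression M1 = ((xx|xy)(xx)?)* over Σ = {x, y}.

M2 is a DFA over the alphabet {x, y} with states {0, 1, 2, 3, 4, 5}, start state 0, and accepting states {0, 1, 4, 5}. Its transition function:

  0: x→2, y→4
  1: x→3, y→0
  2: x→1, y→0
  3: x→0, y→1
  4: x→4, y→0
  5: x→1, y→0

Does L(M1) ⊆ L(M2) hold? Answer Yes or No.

Yes

Converting the expression M1 to a DFA (subset construction, then merging equivalent states) gives the minimal DFA with states {r0, r1, r2}, start state r0, accepting states {r0} and transitions r0: x→r1, y→r2; r1: x→r0, y→r0; r2: x→r2, y→r2.
Exploring the product automaton M1 × M2 from the start pair (r0, 0), following both machines on each input symbol, reaches 9 state pairs: (r0, 0), (r1, 2), (r2, 4), (r0, 1), (r2, 0), (r1, 3), (r2, 2), (r2, 1), (r2, 3).
M1 accepts in {r0} and M2 accepts in {0, 1, 4, 5}. The reachable pairs whose M1-component is accepting are (r0, 0), (r0, 1); in each of them the M2-component is accepting too, so the product for L(M1) \ L(M2) (M1-component accepting, M2-component rejecting) has no reachable accepting pair and the difference is empty.
Hence every string in L(M1) is also in L(M2).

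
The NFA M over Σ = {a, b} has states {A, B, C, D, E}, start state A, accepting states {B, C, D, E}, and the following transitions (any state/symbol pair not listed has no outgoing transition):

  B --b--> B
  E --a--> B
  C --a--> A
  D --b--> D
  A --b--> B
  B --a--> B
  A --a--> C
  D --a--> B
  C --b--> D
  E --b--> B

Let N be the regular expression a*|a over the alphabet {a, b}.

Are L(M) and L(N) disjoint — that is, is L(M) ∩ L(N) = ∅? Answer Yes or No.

The string a is accepted by both M and N.
Hence L(M) ∩ L(N) ≠ ∅.

No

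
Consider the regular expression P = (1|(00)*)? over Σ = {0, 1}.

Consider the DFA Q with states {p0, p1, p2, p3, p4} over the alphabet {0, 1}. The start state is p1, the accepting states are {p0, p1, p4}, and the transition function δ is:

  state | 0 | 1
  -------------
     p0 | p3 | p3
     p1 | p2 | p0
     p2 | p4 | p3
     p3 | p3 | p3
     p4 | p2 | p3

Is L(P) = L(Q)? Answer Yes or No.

Yes

Converting the expression P to a DFA (subset construction, then merging equivalent states) gives the minimal DFA with states {r0, r1, r2, r3, r4}, start state r0, accepting states {r0, r2, r3} and transitions r0: 0→r1, 1→r2; r1: 0→r3, 1→r4; r2: 0→r4, 1→r4; r3: 0→r1, 1→r4; r4: 0→r4, 1→r4.
Exploring the product automaton P × Q from the start pair (r0, p1), following both machines on each input symbol, reaches 5 state pairs: (r0, p1), (r1, p2), (r2, p0), (r3, p4), (r4, p3).
P accepts in {r0, r2, r3} and Q accepts in {p0, p1, p4}. In every reachable pair the two components are either both accepting — (r0, p1), (r2, p0), (r3, p4) — or both non-accepting, so no string is accepted by exactly one of the machines: L(P) \ L(Q) and L(Q) \ L(P) are both empty.
Hence every string is accepted by P iff it is accepted by Q, and the two languages coincide.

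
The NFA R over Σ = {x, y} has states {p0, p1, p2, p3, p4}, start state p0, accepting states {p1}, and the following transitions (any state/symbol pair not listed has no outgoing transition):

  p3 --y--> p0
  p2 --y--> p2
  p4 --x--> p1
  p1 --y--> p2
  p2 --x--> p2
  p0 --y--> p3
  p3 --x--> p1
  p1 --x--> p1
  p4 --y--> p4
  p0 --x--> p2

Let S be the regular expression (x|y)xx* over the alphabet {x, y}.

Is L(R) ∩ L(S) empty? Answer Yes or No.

The string yx is accepted by both R and S.
Hence L(R) ∩ L(S) ≠ ∅.

No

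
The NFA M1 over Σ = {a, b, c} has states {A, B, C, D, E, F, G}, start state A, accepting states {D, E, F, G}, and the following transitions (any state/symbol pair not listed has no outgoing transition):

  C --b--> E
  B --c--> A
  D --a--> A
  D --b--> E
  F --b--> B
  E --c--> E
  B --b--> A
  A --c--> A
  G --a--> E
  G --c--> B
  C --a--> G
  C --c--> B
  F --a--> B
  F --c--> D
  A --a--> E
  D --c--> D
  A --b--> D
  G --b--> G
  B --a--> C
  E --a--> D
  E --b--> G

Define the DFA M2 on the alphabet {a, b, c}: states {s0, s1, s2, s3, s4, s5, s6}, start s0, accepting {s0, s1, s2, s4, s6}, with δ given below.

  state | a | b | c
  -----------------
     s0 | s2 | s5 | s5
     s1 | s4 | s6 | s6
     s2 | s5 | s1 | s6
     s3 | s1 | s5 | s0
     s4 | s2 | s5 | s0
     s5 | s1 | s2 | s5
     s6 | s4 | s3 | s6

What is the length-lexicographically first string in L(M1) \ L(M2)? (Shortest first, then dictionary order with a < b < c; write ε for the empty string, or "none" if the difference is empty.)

The string b is accepted by M1 but not by M2.
No shorter string lies in the difference, and b is the lexicographically first length-1 string in L(M1) \ L(M2).

b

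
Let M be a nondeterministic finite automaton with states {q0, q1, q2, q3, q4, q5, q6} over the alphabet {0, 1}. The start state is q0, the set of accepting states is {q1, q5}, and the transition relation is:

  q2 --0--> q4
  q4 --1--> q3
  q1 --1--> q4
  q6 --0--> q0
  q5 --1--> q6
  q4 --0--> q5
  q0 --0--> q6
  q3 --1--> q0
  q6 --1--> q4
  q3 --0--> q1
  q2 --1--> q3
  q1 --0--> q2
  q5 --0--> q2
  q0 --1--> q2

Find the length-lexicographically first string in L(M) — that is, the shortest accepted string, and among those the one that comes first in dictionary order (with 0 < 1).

A breadth-first search from q0 reaches an accepting state first via the path q0 → q6 → q4 → q5 on input 010.
No string of length < 3 is accepted (BFS exhausts all shorter strings without reaching an accepting state), and 010 is the lexicographically least accepting string of length 3.

010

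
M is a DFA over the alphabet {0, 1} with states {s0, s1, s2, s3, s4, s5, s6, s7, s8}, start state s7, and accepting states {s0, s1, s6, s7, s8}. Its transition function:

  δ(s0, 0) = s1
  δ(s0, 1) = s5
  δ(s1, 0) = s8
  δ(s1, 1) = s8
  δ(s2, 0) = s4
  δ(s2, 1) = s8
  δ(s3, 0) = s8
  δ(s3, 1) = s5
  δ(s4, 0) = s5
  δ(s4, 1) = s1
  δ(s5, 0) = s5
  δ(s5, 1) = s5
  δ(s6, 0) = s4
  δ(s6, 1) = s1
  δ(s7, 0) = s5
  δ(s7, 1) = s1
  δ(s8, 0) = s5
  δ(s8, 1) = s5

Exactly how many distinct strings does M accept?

4

The useful subgraph on states {s1, s7, s8} is acyclic, so L(M) is finite; the longest accepting path visits 3 useful states, giving maximum string length 2.
Counting accepting paths from s7 by length: 1 of length 0, 1 of length 1, 2 of length 2. Total 4.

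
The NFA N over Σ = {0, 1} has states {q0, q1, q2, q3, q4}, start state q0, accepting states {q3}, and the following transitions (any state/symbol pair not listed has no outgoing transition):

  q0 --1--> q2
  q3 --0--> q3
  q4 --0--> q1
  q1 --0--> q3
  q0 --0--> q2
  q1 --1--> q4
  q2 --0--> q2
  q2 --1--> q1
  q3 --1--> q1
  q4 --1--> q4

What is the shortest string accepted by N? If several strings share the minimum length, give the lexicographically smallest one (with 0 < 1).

A breadth-first search from q0 reaches an accepting state first via the path q0 → q2 → q1 → q3 on input 010.
No string of length < 3 is accepted (BFS exhausts all shorter strings without reaching an accepting state), and 010 is the lexicographically least accepting string of length 3.

010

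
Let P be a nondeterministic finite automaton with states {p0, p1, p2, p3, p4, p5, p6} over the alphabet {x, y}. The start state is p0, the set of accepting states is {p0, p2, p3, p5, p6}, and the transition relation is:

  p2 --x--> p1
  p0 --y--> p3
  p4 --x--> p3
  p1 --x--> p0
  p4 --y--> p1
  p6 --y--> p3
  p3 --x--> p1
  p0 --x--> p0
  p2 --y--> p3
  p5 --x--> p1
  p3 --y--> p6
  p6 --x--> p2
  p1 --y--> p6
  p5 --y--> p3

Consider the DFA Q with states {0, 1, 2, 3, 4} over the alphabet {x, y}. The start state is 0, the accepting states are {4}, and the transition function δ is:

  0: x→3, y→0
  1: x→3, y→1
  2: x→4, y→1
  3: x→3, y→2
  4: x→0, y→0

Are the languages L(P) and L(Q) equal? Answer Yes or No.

No

The empty string ε is accepted by P but rejected by Q.
So L(P) ≠ L(Q).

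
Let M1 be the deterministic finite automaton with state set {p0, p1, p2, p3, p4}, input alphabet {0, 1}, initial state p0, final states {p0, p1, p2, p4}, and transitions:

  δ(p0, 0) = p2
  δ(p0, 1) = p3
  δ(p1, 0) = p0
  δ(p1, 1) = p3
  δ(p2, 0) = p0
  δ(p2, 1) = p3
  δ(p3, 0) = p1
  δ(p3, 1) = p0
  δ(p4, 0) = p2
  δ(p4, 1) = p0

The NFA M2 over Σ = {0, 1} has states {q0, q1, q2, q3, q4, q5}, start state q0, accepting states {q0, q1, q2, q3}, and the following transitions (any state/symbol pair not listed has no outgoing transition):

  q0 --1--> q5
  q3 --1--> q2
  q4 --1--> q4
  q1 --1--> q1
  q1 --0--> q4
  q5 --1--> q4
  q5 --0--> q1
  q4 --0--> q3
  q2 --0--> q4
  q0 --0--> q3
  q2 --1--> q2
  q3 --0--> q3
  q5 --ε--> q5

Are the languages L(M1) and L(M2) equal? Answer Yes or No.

The string 11 is accepted by M1 but rejected by M2.
So L(M1) ≠ L(M2).

No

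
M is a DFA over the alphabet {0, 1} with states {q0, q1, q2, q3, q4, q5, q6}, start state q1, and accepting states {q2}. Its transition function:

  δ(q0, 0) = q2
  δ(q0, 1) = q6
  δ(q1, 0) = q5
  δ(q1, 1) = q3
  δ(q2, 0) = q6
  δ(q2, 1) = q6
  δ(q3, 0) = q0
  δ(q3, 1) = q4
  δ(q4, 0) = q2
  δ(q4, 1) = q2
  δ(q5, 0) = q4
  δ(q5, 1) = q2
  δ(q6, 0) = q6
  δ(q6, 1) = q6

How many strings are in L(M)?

The useful subgraph on states {q0, q1, q2, q3, q4, q5} is acyclic, so L(M) is finite; the longest accepting path visits 4 useful states, giving maximum string length 3.
Counting accepting paths from q1 by length: 1 of length 2, 5 of length 3. Total 6.

6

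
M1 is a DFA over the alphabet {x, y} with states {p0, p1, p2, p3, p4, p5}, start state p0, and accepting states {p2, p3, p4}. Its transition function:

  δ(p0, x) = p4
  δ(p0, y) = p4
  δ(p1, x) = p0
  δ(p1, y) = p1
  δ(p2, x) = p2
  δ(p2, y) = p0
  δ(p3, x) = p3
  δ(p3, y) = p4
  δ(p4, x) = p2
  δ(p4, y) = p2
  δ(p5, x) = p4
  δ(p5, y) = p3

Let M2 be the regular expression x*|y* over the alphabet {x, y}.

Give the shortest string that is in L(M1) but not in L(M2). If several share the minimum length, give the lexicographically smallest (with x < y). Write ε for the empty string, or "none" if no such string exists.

xy

The string xy is accepted by M1 but not by M2.
No shorter string lies in the difference, and xy is the lexicographically first length-2 string in L(M1) \ L(M2).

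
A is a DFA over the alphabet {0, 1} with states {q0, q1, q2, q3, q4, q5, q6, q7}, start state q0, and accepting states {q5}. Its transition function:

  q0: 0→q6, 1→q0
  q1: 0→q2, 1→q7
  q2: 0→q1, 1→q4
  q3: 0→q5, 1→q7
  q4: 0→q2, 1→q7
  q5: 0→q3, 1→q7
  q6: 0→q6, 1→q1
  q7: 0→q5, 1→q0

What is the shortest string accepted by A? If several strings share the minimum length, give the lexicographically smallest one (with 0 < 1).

A breadth-first search from q0 reaches an accepting state first via the path q0 → q6 → q1 → q7 → q5 on input 0110.
No string of length < 4 is accepted (BFS exhausts all shorter strings without reaching an accepting state), and 0110 is the lexicographically least accepting string of length 4.

0110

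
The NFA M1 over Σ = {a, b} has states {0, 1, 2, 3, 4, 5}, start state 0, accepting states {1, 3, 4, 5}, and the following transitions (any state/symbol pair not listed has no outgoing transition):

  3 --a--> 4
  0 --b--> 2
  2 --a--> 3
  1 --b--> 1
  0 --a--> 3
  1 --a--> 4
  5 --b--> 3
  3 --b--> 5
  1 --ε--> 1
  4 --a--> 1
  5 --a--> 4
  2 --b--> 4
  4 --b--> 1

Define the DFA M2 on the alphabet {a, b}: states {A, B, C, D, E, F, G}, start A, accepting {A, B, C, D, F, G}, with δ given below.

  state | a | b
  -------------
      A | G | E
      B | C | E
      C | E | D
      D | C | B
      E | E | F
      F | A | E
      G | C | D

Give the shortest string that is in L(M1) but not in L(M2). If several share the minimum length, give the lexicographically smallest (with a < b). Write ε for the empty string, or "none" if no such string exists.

ba

The string ba is accepted by M1 but not by M2.
No shorter string lies in the difference, and ba is the lexicographically first length-2 string in L(M1) \ L(M2).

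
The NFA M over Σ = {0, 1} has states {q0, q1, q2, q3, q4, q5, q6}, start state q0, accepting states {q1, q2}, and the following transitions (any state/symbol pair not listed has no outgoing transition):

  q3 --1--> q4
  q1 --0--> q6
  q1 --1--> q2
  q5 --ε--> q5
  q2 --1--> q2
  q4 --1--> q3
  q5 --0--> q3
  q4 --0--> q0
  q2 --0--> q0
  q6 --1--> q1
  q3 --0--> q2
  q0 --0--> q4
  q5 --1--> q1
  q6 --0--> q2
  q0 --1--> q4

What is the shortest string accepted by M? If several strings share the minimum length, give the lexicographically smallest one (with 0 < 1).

A breadth-first search from q0 reaches an accepting state first via the path q0 → q4 → q3 → q2 on input 010.
No string of length < 3 is accepted (BFS exhausts all shorter strings without reaching an accepting state), and 010 is the lexicographically least accepting string of length 3.

010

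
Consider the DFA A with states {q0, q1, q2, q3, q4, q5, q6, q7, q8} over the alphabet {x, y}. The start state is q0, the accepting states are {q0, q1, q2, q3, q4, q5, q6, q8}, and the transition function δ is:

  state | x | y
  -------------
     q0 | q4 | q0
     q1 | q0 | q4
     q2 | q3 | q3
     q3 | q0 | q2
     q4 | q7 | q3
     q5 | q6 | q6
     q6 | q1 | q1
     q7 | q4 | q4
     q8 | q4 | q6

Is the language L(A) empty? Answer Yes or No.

No

The empty string ε is accepted: the run q0 ends in the accepting state q0.
Since at least one string is accepted, L(A) is not empty.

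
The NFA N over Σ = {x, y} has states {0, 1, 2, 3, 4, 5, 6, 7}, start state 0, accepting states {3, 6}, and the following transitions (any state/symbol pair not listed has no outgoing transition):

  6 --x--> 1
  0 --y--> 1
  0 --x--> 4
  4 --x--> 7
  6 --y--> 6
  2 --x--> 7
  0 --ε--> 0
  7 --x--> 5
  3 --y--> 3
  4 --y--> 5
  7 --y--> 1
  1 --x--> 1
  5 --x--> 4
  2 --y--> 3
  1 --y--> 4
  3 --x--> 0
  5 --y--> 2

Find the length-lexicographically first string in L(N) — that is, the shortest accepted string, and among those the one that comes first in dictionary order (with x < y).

A breadth-first search from 0 reaches an accepting state first via the path 0 → 4 → 5 → 2 → 3 on input xyyy.
No string of length < 4 is accepted (BFS exhausts all shorter strings without reaching an accepting state), and xyyy is the lexicographically least accepting string of length 4.

xyyy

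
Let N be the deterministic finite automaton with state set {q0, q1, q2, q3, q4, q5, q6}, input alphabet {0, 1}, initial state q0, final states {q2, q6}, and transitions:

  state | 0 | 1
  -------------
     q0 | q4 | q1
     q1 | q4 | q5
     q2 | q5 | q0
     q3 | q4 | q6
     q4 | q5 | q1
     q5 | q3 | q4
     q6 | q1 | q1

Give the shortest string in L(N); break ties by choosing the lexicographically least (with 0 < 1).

A breadth-first search from q0 reaches an accepting state first via the path q0 → q4 → q5 → q3 → q6 on input 0001.
No string of length < 4 is accepted (BFS exhausts all shorter strings without reaching an accepting state), and 0001 is the lexicographically least accepting string of length 4.

0001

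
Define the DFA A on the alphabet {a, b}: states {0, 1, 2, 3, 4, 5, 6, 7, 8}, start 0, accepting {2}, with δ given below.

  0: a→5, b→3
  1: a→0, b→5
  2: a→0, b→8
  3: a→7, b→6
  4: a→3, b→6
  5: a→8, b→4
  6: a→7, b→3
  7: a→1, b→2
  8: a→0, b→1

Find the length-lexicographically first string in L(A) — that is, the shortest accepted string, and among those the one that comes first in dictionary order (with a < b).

bab

A breadth-first search from 0 reaches an accepting state first via the path 0 → 3 → 7 → 2 on input bab.
No string of length < 3 is accepted (BFS exhausts all shorter strings without reaching an accepting state), and bab is the lexicographically least accepting string of length 3.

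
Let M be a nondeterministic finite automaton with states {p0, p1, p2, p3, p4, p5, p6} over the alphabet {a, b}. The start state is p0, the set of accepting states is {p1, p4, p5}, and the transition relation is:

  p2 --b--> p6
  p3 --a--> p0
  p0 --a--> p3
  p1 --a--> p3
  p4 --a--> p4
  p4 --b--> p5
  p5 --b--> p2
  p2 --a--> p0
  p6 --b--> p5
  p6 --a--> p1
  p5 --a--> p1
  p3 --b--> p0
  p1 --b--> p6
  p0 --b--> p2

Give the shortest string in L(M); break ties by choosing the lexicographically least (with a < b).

bba

A breadth-first search from p0 reaches an accepting state first via the path p0 → p2 → p6 → p1 on input bba.
No string of length < 3 is accepted (BFS exhausts all shorter strings without reaching an accepting state), and bba is the lexicographically least accepting string of length 3.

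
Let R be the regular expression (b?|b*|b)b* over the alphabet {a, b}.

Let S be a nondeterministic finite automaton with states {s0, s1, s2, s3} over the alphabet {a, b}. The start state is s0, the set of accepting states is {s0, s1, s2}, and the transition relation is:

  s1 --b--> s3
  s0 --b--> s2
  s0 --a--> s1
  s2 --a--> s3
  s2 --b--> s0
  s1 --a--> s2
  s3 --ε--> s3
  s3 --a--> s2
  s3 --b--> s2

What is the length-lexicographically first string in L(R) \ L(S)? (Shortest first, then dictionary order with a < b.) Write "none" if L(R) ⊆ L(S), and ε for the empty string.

Converting the expression R to a DFA (subset construction, then merging equivalent states) gives the minimal DFA with states {r0, r1}, start state r0, accepting states {r0} and transitions r0: a→r1, b→r0; r1: a→r1, b→r1.
Exploring the product automaton R × S from the start pair (r0, s0), following both machines on each input symbol, reaches 6 state pairs: (r0, s0), (r1, s1), (r0, s2), (r1, s2), (r1, s3), (r1, s0).
R accepts in {r0} and S accepts in {s0, s1, s2}. The reachable pairs whose R-component is accepting are (r0, s0), (r0, s2); in each of them the S-component is accepting too, so the product for L(R) \ L(S) (R-component accepting, S-component rejecting) has no reachable accepting pair and the difference is empty.
So every string accepted by R is also accepted by S: L(R) \ L(S) = ∅ and there is no such string.

none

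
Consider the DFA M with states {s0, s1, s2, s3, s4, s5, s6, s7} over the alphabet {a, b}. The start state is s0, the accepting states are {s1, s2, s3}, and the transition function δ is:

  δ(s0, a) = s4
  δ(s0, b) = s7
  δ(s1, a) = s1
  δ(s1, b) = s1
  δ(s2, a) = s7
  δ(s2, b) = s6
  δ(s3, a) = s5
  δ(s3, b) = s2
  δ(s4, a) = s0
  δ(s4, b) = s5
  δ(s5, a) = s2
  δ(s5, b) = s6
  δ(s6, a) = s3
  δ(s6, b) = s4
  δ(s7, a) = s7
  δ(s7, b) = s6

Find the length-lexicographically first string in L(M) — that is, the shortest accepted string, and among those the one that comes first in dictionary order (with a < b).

aba

A breadth-first search from s0 reaches an accepting state first via the path s0 → s4 → s5 → s2 on input aba.
No string of length < 3 is accepted (BFS exhausts all shorter strings without reaching an accepting state), and aba is the lexicographically least accepting string of length 3.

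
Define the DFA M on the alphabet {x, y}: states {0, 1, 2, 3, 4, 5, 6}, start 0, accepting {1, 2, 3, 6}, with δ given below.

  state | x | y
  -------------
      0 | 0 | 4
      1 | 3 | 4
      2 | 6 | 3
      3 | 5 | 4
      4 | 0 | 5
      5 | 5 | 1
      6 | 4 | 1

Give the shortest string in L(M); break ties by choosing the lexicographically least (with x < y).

yyy

A breadth-first search from 0 reaches an accepting state first via the path 0 → 4 → 5 → 1 on input yyy.
No string of length < 3 is accepted (BFS exhausts all shorter strings without reaching an accepting state), and yyy is the lexicographically least accepting string of length 3.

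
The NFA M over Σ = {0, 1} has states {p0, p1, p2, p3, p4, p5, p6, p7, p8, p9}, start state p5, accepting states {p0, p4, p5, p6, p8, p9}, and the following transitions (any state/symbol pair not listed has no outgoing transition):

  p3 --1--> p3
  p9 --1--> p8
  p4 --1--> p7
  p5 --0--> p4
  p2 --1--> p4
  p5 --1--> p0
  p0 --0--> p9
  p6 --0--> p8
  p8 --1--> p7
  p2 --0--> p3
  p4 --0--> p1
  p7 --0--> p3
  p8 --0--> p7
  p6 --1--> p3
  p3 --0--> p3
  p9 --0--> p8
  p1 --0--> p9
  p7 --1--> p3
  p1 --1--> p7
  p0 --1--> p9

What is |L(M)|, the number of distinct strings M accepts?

The useful subgraph on states {p0, p1, p4, p5, p8, p9} is acyclic, so L(M) is finite; the longest accepting path visits 5 useful states, giving maximum string length 4.
Counting accepting paths from p5 by length: 1 of length 0, 2 of length 1, 2 of length 2, 5 of length 3, 2 of length 4. Total 12.

12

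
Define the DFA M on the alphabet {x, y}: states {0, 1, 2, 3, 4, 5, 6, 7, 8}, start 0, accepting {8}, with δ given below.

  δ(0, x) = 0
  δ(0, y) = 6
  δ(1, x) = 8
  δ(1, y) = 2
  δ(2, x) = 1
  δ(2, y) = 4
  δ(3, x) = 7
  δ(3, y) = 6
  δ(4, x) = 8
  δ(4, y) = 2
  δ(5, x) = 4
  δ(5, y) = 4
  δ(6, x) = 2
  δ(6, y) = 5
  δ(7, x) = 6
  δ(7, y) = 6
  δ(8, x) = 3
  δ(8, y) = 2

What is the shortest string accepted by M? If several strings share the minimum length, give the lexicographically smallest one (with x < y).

A breadth-first search from 0 reaches an accepting state first via the path 0 → 6 → 2 → 1 → 8 on input yxxx.
No string of length < 4 is accepted (BFS exhausts all shorter strings without reaching an accepting state), and yxxx is the lexicographically least accepting string of length 4.

yxxx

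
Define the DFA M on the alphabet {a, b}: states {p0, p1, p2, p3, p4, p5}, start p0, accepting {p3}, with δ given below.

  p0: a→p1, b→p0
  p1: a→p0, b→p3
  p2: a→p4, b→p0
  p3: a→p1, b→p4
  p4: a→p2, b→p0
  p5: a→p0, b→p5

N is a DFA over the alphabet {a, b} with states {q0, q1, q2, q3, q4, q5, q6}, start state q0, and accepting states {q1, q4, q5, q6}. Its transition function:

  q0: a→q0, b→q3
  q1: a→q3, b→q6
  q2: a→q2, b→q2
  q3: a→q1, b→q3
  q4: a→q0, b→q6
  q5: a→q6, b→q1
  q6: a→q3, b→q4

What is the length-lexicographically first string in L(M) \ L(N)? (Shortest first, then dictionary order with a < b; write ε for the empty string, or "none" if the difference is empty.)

The string ab is accepted by M but not by N.
No shorter string lies in the difference, and ab is the lexicographically first length-2 string in L(M) \ L(N).

ab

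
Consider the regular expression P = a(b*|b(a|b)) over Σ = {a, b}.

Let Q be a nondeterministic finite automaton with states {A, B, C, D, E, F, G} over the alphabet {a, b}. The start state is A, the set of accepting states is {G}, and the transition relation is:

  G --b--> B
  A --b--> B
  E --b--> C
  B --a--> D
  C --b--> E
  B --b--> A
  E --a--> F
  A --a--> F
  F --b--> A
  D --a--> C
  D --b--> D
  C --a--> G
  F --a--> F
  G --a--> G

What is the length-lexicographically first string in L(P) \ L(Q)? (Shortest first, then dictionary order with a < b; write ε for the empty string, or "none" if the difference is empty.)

The string a is accepted by P but not by Q.
No shorter string lies in the difference, and a is the lexicographically first length-1 string in L(P) \ L(Q).

a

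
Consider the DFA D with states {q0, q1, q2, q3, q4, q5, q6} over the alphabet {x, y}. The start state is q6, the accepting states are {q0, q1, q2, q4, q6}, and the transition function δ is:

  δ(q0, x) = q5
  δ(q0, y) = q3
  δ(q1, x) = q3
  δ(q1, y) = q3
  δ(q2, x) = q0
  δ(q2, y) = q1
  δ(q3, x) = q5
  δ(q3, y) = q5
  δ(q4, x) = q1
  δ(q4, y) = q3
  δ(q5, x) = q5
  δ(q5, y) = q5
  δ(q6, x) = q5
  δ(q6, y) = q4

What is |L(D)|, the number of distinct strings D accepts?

3

The useful subgraph on states {q1, q4, q6} is acyclic, so L(D) is finite; the longest accepting path visits 3 useful states, giving maximum string length 2.
Counting accepting paths from q6 by length: 1 of length 0, 1 of length 1, 1 of length 2. Total 3.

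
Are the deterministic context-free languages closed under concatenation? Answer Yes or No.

No

Take L₁ = {ε, c} (finite, hence regular and DCFL) and L₂ = {c aⁿbⁿ : n≥0} ∪ {cc aⁿb²ⁿ : n≥0} (a DCFL: the number of leading c's tells the DPDA whether to pop one stack symbol per b or per two b's). Then L₁L₂ ∩ cca⁺b* = {cc aⁿbⁿ : n≥1} ∪ {cc aⁿb²ⁿ : n≥1}. If L₁L₂ were a DCFL, so would be this intersection with a regular set, and a DPDA for it started from its configuration after reading cc would accept {aⁿbⁿ : n≥1} ∪ {aⁿb²ⁿ : n≥1}, which no deterministic PDA accepts (a DPDA for it would have a single run on aⁿb²ⁿ, accepting after the prefix aⁿbⁿ and accepting again after n more b's; an ordinary PDA that simulates it on a's and b's and, at any moment when it is accepting, may switch to reading only a fresh letter d while feeding each d to the simulation as a b, would accept aⁱbʲdᵏ (k≥1) exactly when both aⁱbʲ and aⁱbʲ⁺ᵏ are in the language, i.e. its language intersected with the regular set a*b*d⁺ would be exactly {aⁿbⁿdⁿ : n≥1} — impossible, since context-free languages are closed under intersection with regular sets and {aⁿbⁿdⁿ} is not context-free). Hence L₁L₂ is not a DCFL.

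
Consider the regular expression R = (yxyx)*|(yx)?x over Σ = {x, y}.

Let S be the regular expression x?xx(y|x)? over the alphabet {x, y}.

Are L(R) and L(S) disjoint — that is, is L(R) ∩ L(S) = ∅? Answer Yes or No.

Yes

Converting the expression R to a DFA (subset construction, then merging equivalent states) gives the minimal DFA with states {r0, r1, r2, r3, r4, r5, r6, r7, r8}, start state r0, accepting states {r0, r1, r6} and transitions r0: x→r1, y→r2; r1: x→r3, y→r3; r2: x→r4, y→r3; r3: x→r3, y→r3; r4: x→r1, y→r5; r5: x→r6, y→r3; r6: x→r3, y→r7; r7: x→r8, y→r3; r8: x→r3, y→r5.
Converting the expression S to a DFA (subset construction, then merging equivalent states) gives the minimal DFA with states {s0, s1, s2, s3, s4, s5}, start state s0, accepting states {s3, s4, s5} and transitions s0: x→s1, y→s2; s1: x→s3, y→s2; s2: x→s2, y→s2; s3: x→s4, y→s5; s4: x→s5, y→s5; s5: x→s2, y→s2.
Exploring the product automaton R × S from the start pair (r0, s0), following both machines on each input symbol, reaches 13 state pairs: (r0, s0), (r1, s1), (r2, s2), (r3, s3), (r3, s2), (r4, s2), (r3, s4), (r3, s5), (r1, s2), (r5, s2), (r6, s2), (r7, s2), (r8, s2).
R accepts in {r0, r1, r6} and S accepts in {s3, s4, s5}; no reachable pair has both components accepting, so no string drives both machines to acceptance simultaneously and L(R) ∩ L(S) = ∅.
So no string is accepted by both, and the intersection is empty.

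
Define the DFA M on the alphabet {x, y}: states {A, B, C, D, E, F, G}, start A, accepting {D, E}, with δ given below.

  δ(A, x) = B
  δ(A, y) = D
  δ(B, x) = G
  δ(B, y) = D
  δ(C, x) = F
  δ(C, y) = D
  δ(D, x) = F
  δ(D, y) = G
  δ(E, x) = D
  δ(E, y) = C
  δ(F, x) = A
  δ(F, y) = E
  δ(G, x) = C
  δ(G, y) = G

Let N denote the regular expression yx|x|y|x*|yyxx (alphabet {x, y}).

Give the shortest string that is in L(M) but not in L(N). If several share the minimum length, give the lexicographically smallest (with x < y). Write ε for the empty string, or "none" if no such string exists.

The string xy is accepted by M but not by N.
No shorter string lies in the difference, and xy is the lexicographically first length-2 string in L(M) \ L(N).

xy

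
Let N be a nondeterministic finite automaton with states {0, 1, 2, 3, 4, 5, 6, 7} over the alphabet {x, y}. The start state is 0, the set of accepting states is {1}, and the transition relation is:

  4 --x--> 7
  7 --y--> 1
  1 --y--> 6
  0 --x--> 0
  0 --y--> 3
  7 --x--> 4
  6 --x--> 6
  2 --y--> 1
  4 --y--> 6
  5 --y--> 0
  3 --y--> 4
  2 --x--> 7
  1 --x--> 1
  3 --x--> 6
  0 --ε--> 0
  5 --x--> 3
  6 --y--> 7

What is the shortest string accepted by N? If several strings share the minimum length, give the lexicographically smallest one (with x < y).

yxyy

A breadth-first search from 0 reaches an accepting state first via the path 0 → 3 → 6 → 7 → 1 on input yxyy.
No string of length < 4 is accepted (BFS exhausts all shorter strings without reaching an accepting state), and yxyy is the lexicographically least accepting string of length 4.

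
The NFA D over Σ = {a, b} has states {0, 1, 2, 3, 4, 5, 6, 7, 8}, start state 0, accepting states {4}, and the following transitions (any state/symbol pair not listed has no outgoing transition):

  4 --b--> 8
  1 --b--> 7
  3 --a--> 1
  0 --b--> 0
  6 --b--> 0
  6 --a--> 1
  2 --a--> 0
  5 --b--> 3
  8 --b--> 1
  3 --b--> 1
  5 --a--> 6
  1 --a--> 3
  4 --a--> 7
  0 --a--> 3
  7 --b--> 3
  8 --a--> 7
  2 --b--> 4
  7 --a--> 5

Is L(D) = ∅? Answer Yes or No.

The states reachable from the start state are {0, 1, 3, 5, 6, 7}.
None of the accepting states {4} is reachable, so no string is accepted and L(D) = ∅.

Yes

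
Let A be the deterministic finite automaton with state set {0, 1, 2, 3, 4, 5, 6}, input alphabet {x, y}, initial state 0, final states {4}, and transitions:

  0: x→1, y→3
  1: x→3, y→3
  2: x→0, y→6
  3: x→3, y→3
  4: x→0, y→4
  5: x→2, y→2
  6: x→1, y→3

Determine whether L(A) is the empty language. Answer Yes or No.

Yes

The states reachable from the start state are {0, 1, 3}.
None of the accepting states {4} is reachable, so no string is accepted and L(A) = ∅.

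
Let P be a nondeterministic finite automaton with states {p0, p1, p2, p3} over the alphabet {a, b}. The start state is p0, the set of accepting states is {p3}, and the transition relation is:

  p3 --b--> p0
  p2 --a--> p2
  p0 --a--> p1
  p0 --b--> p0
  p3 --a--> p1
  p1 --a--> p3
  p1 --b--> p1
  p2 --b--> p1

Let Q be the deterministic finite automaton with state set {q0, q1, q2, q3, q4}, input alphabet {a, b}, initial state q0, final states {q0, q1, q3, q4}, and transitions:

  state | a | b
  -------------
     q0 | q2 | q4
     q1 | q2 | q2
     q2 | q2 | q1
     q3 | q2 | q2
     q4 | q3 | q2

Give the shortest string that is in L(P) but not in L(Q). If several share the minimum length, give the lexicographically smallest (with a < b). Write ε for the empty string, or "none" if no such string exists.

aa

The string aa is accepted by P but not by Q.
No shorter string lies in the difference, and aa is the lexicographically first length-2 string in L(P) \ L(Q).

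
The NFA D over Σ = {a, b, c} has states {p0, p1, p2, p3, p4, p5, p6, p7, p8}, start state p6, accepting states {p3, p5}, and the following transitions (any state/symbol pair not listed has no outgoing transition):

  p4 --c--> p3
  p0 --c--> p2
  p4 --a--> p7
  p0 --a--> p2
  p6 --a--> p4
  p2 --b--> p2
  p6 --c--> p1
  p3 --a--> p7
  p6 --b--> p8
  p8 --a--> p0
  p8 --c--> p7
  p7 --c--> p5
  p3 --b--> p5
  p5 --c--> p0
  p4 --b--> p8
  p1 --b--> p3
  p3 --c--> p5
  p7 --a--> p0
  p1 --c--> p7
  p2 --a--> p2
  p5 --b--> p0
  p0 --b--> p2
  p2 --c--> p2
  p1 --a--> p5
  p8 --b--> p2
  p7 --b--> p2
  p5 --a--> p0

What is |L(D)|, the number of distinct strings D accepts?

The useful subgraph on states {p1, p3, p4, p5, p6, p7, p8} is acyclic, so L(D) is finite; the longest accepting path visits 5 useful states, giving maximum string length 4.
Counting accepting paths from p6 by length: 3 of length 2, 7 of length 3, 3 of length 4. Total 13.

13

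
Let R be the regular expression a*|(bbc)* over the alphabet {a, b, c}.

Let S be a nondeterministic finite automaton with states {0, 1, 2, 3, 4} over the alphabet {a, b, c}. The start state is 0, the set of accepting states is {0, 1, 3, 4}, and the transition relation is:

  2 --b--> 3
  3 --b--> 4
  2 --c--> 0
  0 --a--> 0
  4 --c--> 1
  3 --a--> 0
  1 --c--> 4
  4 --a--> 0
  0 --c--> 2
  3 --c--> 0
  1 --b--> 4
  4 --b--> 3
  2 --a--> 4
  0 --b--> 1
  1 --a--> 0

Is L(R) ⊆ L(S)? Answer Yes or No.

Yes

Converting the expression R to a DFA (subset construction, then merging equivalent states) gives the minimal DFA with states {r0, r1, r2, r3, r4, r5}, start state r0, accepting states {r0, r1, r5} and transitions r0: a→r1, b→r2, c→r3; r1: a→r1, b→r3, c→r3; r2: a→r3, b→r4, c→r3; r3: a→r3, b→r3, c→r3; r4: a→r3, b→r3, c→r5; r5: a→r3, b→r2, c→r3.
Exploring the product automaton R × S from the start pair (r0, 0), following both machines on each input symbol, reaches 13 state pairs: (r0, 0), (r1, 0), (r2, 1), (r3, 2), (r3, 1), (r3, 0), (r4, 4), (r3, 4), (r3, 3), (r5, 1), (r2, 4), (r4, 3), (r5, 0).
R accepts in {r0, r1, r5} and S accepts in {0, 1, 3, 4}. The reachable pairs whose R-component is accepting are (r0, 0), (r1, 0), (r5, 1), (r5, 0); in each of them the S-component is accepting too, so the product for L(R) \ L(S) (R-component accepting, S-component rejecting) has no reachable accepting pair and the difference is empty.
Hence every string in L(R) is also in L(S).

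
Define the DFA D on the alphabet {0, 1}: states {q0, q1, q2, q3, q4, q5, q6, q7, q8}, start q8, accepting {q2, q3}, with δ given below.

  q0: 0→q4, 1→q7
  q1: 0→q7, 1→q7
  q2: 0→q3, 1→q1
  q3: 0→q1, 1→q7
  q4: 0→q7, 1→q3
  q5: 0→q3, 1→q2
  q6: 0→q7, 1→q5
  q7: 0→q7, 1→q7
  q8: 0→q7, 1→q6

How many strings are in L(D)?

The useful subgraph on states {q2, q3, q5, q6, q8} is acyclic, so L(D) is finite; the longest accepting path visits 5 useful states, giving maximum string length 4.
Counting accepting paths from q8 by length: 2 of length 3, 1 of length 4. Total 3.

3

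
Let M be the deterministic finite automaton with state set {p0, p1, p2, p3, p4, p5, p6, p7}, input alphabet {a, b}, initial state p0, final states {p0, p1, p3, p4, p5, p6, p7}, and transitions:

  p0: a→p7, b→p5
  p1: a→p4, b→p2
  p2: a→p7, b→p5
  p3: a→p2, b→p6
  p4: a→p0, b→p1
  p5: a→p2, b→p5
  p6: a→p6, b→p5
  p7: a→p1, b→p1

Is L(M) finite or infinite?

State p5 is reachable from the start and can reach an accepting state, and it lies on the cycle p5 → p2 → p5.
Traversing that cycle any number of times yields accepted strings of unbounded length, so the language is infinite.

infinite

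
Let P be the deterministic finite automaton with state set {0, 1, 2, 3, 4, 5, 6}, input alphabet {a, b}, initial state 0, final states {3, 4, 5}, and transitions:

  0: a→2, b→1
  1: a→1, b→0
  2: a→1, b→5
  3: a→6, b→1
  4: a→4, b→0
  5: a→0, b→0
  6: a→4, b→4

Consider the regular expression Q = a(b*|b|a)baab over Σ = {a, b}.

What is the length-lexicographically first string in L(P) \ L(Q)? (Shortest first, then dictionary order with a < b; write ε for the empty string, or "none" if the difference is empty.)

ab

The string ab is accepted by P but not by Q.
No shorter string lies in the difference, and ab is the lexicographically first length-2 string in L(P) \ L(Q).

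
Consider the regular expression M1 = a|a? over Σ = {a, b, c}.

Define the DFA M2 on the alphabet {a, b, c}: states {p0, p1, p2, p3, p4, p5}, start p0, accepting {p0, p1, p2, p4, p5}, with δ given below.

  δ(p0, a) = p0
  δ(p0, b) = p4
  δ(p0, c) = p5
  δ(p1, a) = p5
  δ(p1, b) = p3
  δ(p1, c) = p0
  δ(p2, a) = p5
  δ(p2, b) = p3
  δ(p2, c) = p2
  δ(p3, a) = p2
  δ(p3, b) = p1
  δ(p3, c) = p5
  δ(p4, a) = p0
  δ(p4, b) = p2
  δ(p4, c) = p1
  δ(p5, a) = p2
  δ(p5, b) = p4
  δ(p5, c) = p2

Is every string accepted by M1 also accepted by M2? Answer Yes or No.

Converting the expression M1 to a DFA (subset construction, then merging equivalent states) gives the minimal DFA with states {r0, r1, r2}, start state r0, accepting states {r0, r1} and transitions r0: a→r1, b→r2, c→r2; r1: a→r2, b→r2, c→r2; r2: a→r2, b→r2, c→r2.
Exploring the product automaton M1 × M2 from the start pair (r0, p0), following both machines on each input symbol, reaches 8 state pairs: (r0, p0), (r1, p0), (r2, p4), (r2, p5), (r2, p0), (r2, p2), (r2, p1), (r2, p3).
M1 accepts in {r0, r1} and M2 accepts in {p0, p1, p2, p4, p5}. The reachable pairs whose M1-component is accepting are (r0, p0), (r1, p0); in each of them the M2-component is accepting too, so the product for L(M1) \ L(M2) (M1-component accepting, M2-component rejecting) has no reachable accepting pair and the difference is empty.
Hence every string in L(M1) is also in L(M2).

Yes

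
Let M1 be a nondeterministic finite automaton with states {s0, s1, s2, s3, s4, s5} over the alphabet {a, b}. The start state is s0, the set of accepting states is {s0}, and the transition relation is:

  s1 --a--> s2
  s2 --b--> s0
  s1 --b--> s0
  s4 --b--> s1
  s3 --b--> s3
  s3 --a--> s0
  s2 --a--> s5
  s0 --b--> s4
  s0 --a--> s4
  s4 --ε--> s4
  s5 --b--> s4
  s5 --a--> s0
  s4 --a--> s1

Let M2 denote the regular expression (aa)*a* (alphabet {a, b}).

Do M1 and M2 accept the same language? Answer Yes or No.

No

The string aab is accepted by M1 but rejected by M2.
So L(M1) ≠ L(M2).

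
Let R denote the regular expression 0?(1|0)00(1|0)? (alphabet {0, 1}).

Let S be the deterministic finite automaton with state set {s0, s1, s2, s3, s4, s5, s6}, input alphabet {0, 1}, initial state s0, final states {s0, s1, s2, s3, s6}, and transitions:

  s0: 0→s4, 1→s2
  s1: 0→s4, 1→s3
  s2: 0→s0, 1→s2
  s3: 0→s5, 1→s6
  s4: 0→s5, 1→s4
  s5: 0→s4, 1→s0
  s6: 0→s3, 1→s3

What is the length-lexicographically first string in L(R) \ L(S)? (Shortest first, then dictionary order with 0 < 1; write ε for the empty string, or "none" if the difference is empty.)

The string 000 is accepted by R but not by S.
No shorter string lies in the difference, and 000 is the lexicographically first length-3 string in L(R) \ L(S).

000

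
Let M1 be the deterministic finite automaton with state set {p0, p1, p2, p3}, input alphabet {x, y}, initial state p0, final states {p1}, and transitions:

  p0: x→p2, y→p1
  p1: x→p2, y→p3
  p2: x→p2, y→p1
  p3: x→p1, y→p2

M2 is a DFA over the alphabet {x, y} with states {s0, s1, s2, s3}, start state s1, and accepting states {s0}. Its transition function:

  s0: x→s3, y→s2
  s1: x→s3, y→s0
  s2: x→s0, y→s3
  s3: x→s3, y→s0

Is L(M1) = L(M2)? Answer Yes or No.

Yes

Exploring the product automaton M1 × M2 from the start pair (p0, s1), following both machines on each input symbol, reaches 4 state pairs: (p0, s1), (p2, s3), (p1, s0), (p3, s2).
M1 accepts in {p1} and M2 accepts in {s0}. In every reachable pair the two components are either both accepting — (p1, s0) — or both non-accepting, so no string is accepted by exactly one of the machines: L(M1) \ L(M2) and L(M2) \ L(M1) are both empty.
Hence every string is accepted by M1 iff it is accepted by M2, and the two languages coincide.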